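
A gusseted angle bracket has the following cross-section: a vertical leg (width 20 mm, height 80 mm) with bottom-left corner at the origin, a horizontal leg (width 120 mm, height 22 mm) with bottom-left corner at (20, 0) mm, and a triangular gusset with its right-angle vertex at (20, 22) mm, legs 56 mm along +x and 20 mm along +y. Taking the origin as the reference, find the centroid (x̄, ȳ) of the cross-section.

Part | A | x̄ᵢ | ȳᵢ | A·x̄ᵢ | A·ȳᵢ
vertical leg | 1600.00 | 10.00 | 40.00 | 16000.00 | 64000.00
horizontal leg | 2640.00 | 80.00 | 11.00 | 211200.00 | 29040.00
gusset | 560.00 | 38.67 | 28.67 | 21653.33 | 16053.33
Σ | 4800.00 |  |  | 248853.33 | 109093.33
x̄ = 248853.33 / 4800.00 = 51.84 mm
ȳ = 109093.33 / 4800.00 = 22.73 mm

x̄ = 51.84 mm, ȳ = 22.73 mm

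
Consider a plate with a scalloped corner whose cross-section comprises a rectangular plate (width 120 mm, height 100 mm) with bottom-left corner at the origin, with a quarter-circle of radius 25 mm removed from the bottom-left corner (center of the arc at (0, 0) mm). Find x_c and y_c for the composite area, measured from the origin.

x_c = 62.11 mm, y_c = 51.68 mm

plate: A = 120 × 100 = 12000.00, centroid at (60.00, 50.00).
removed quarter-circle: A = −¼π·25² = -490.87, centroid at (10.61, 10.61).
ΣA = 11509.13 mm²
ΣAx_c = (12000.00)(60.00) + (-490.87)(10.61) = 714791.67 mm³
ΣAy_c = (12000.00)(50.00) + (-490.87)(10.61) = 594791.67 mm³
x_c = 714791.67 / 11509.13 = 62.11 mm
y_c = 594791.67 / 11509.13 = 51.68 mm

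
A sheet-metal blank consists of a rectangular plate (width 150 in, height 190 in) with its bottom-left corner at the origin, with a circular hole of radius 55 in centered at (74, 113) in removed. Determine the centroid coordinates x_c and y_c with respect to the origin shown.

x_c = 75.50 in, y_c = 86.00 in

plate: A = 150 × 190 = 28500.00, centroid at (75.00, 95.00).
hole: A = −π·55² = -9503.32, centroid at (74.00, 113.00).
ΣA = 18996.68 in², ΣAx_c = 1434254.48 in³, ΣAy_c = 1633625.09 in³.
x_c = 1434254.48/18996.68 = 75.50 in; y_c = 1633625.09/18996.68 = 86.00 in.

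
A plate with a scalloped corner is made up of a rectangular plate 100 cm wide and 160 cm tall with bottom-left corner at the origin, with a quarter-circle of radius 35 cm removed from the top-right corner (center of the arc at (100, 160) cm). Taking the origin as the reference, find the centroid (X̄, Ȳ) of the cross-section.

X̄ = 47.75 cm, Ȳ = 75.83 cm

plate: A = 100 × 160 = 16000.00, centroid at (50.00, 80.00).
removed quarter-circle: A = −¼π·35² = -962.11, centroid at (85.15, 145.15).
ΣA = 15037.89 cm²
ΣAX̄ = (16000.00)(50.00) + (-962.11)(85.15) = 718080.39 cm³
ΣAȲ = (16000.00)(80.00) + (-962.11)(145.15) = 1140353.63 cm³
X̄ = 718080.39 / 15037.89 = 47.75 cm
Ȳ = 1140353.63 / 15037.89 = 75.83 cm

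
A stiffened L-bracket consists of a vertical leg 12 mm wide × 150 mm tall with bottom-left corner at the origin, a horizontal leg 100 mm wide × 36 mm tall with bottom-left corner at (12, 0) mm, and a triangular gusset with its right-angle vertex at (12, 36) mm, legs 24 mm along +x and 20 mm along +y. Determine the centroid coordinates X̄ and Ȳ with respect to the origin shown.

vertical leg: A = 12 × 150 = 1800.00, centroid at (6.00, 75.00).
horizontal leg: A = 100 × 36 = 3600.00, centroid at (62.00, 18.00).
gusset: A = ½·24·20 = 240.00, centroid at (20.00, 42.67).
ΣA = 5640.00 mm², ΣAX̄ = 238800.00 mm³, ΣAȲ = 210040.00 mm³.
X̄ = 238800.00/5640.00 = 42.34 mm; Ȳ = 210040.00/5640.00 = 37.24 mm.

X̄ = 42.34 mm, Ȳ = 37.24 mm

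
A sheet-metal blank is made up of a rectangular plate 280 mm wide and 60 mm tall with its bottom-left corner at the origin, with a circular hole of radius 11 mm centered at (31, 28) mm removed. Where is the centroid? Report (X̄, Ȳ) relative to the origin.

plate: A = 280 × 60 = 16800.00, centroid at (140.00, 30.00).
hole: A = −π·11² = -380.13, centroid at (31.00, 28.00).
ΣA = 16419.87 mm²
ΣAX̄ = (16800.00)(140.00) + (-380.13)(31.00) = 2340215.89 mm³
ΣAȲ = (16800.00)(30.00) + (-380.13)(28.00) = 493356.28 mm³
X̄ = 2340215.89 / 16419.87 = 142.52 mm
Ȳ = 493356.28 / 16419.87 = 30.05 mm

X̄ = 142.52 mm, Ȳ = 30.05 mm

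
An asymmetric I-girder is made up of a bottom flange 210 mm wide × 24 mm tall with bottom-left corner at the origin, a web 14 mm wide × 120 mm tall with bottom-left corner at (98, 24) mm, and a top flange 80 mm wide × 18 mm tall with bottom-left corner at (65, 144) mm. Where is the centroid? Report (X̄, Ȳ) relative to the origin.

bottom flange: A = 210 × 24 = 5040.00, centroid at (105.00, 12.00).
web: A = 14 × 120 = 1680.00, centroid at (105.00, 84.00).
top flange: A = 80 × 18 = 1440.00, centroid at (105.00, 153.00).
ΣA = 8160.00 mm²
ΣAX̄ = (5040.00)(105.00) + (1680.00)(105.00) + (1440.00)(105.00) = 856800.00 mm³
ΣAȲ = (5040.00)(12.00) + (1680.00)(84.00) + (1440.00)(153.00) = 421920.00 mm³
X̄ = 856800.00 / 8160.00 = 105.00 mm
Ȳ = 421920.00 / 8160.00 = 51.71 mm

X̄ = 105.00 mm, Ȳ = 51.71 mm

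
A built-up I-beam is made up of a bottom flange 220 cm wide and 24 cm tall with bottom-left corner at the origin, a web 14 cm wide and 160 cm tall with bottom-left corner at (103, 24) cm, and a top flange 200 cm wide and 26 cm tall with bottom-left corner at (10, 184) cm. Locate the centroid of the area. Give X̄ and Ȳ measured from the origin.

bottom flange: A = 220 × 24 = 5280.00, centroid at (110.00, 12.00).
web: A = 14 × 160 = 2240.00, centroid at (110.00, 104.00).
top flange: A = 200 × 26 = 5200.00, centroid at (110.00, 197.00).
ΣA = 12720.00 cm², ΣAX̄ = 1399200.00 cm³, ΣAȲ = 1320720.00 cm³.
X̄ = 1399200.00/12720.00 = 110.00 cm; Ȳ = 1320720.00/12720.00 = 103.83 cm.

X̄ = 110.00 cm, Ȳ = 103.83 cm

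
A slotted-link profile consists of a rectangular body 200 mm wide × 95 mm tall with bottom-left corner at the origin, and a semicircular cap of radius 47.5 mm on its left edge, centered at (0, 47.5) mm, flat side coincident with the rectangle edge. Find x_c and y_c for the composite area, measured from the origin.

x_c = 81.11 mm, y_c = 47.50 mm

rectangular body: A = 200 × 95 = 19000.00, centroid at (100.00, 47.50).
semicircular end: A = ½π·47.5² = 3544.11, centroid at (-20.16, 47.50).
ΣA = 22544.11 mm²
ΣAx_c = (19000.00)(100.00) + (3544.11)(-20.16) = 1828552.08 mm³
ΣAy_c = (19000.00)(47.50) + (3544.11)(47.50) = 1070845.19 mm³
x_c = 1828552.08 / 22544.11 = 81.11 mm
y_c = 1070845.19 / 22544.11 = 47.50 mm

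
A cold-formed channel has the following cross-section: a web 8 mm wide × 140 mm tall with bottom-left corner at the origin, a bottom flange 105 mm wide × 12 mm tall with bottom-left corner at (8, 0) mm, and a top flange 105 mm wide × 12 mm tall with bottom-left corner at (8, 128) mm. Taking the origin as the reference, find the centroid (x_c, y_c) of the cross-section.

web: A = 8 × 140 = 1120.00, centroid at (4.00, 70.00).
bottom flange: A = 105 × 12 = 1260.00, centroid at (60.50, 6.00).
top flange: A = 105 × 12 = 1260.00, centroid at (60.50, 134.00).
ΣA = 3640.00 mm², ΣAx_c = 156940.00 mm³, ΣAy_c = 254800.00 mm³.
x_c = 156940.00/3640.00 = 43.12 mm; y_c = 254800.00/3640.00 = 70.00 mm.

x_c = 43.12 mm, y_c = 70.00 mm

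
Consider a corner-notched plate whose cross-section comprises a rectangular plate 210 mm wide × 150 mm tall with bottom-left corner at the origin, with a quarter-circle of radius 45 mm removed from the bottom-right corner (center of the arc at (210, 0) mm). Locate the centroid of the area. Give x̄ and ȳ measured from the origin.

plate: A = 210 × 150 = 31500.00, centroid at (105.00, 75.00).
removed quarter-circle: A = −¼π·45² = -1590.43, centroid at (190.90, 19.10).
ΣA = 29909.57 mm²
ΣAx̄ = (31500.00)(105.00) + (-1590.43)(190.90) = 3003884.43 mm³
ΣAȳ = (31500.00)(75.00) + (-1590.43)(19.10) = 2332125.00 mm³
x̄ = 3003884.43 / 29909.57 = 100.43 mm
ȳ = 2332125.00 / 29909.57 = 77.97 mm

x̄ = 100.43 mm, ȳ = 77.97 mm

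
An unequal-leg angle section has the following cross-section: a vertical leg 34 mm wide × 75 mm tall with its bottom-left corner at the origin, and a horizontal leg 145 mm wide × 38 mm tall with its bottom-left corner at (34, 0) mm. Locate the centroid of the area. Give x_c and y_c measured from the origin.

x_c = 78.18 mm, y_c = 24.85 mm

Part | A | x̄ᵢ | ȳᵢ | A·x̄ᵢ | A·ȳᵢ
vertical leg | 2550.00 | 17.00 | 37.50 | 43350.00 | 95625.00
horizontal leg | 5510.00 | 106.50 | 19.00 | 586815.00 | 104690.00
Σ | 8060.00 |  |  | 630165.00 | 200315.00
x_c = 630165.00 / 8060.00 = 78.18 mm
y_c = 200315.00 / 8060.00 = 24.85 mm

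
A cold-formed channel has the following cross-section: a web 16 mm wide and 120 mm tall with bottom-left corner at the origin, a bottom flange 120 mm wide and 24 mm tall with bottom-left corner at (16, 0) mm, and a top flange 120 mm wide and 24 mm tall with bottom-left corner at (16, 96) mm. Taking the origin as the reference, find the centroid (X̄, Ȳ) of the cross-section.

X̄ = 59.00 mm, Ȳ = 60.00 mm

web: A = 16 × 120 = 1920.00, centroid at (8.00, 60.00).
bottom flange: A = 120 × 24 = 2880.00, centroid at (76.00, 12.00).
top flange: A = 120 × 24 = 2880.00, centroid at (76.00, 108.00).
ΣA = 7680.00 mm²
ΣAX̄ = (1920.00)(8.00) + (2880.00)(76.00) + (2880.00)(76.00) = 453120.00 mm³
ΣAȲ = (1920.00)(60.00) + (2880.00)(12.00) + (2880.00)(108.00) = 460800.00 mm³
X̄ = 453120.00 / 7680.00 = 59.00 mm
Ȳ = 460800.00 / 7680.00 = 60.00 mm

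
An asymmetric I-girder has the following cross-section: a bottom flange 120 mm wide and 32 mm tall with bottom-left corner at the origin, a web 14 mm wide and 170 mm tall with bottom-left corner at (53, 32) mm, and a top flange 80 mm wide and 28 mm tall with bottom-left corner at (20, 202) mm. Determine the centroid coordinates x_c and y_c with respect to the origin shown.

bottom flange: A = 120 × 32 = 3840.00, centroid at (60.00, 16.00).
web: A = 14 × 170 = 2380.00, centroid at (60.00, 117.00).
top flange: A = 80 × 28 = 2240.00, centroid at (60.00, 216.00).
ΣA = 8460.00 mm²
ΣAx_c = (3840.00)(60.00) + (2380.00)(60.00) + (2240.00)(60.00) = 507600.00 mm³
ΣAy_c = (3840.00)(16.00) + (2380.00)(117.00) + (2240.00)(216.00) = 823740.00 mm³
x_c = 507600.00 / 8460.00 = 60.00 mm
y_c = 823740.00 / 8460.00 = 97.37 mm

x_c = 60.00 mm, y_c = 97.37 mm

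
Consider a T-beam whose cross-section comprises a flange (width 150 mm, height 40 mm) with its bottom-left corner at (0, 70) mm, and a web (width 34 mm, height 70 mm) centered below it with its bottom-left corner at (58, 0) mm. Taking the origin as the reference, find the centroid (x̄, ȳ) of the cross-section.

x̄ = 75.00 mm, ȳ = 74.38 mm

Part | A | x̄ᵢ | ȳᵢ | A·x̄ᵢ | A·ȳᵢ
web | 2380.00 | 75.00 | 35.00 | 178500.00 | 83300.00
flange | 6000.00 | 75.00 | 90.00 | 450000.00 | 540000.00
Σ | 8380.00 |  |  | 628500.00 | 623300.00
x̄ = 628500.00 / 8380.00 = 75.00 mm
ȳ = 623300.00 / 8380.00 = 74.38 mm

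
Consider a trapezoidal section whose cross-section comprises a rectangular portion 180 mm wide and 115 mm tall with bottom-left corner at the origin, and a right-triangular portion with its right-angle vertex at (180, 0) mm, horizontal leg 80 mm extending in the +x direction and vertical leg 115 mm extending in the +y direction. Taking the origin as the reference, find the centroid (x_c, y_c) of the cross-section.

rectangular portion: A = 180 × 115 = 20700.00, centroid at (90.00, 57.50).
triangular portion: A = ½·80·115 = 4600.00, centroid at (206.67, 38.33).
ΣA = 25300.00 mm², ΣAx_c = 2813666.67 mm³, ΣAy_c = 1366583.33 mm³.
x_c = 2813666.67/25300.00 = 111.21 mm; y_c = 1366583.33/25300.00 = 54.02 mm.

x_c = 111.21 mm, y_c = 54.02 mm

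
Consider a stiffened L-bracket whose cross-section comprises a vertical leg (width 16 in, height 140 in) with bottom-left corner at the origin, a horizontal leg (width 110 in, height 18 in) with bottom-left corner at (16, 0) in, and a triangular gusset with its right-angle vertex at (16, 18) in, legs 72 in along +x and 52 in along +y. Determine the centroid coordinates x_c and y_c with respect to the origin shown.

vertical leg: A = 16 × 140 = 2240.00, centroid at (8.00, 70.00).
horizontal leg: A = 110 × 18 = 1980.00, centroid at (71.00, 9.00).
gusset: A = ½·72·52 = 1872.00, centroid at (40.00, 35.33).
ΣA = 6092.00 in², ΣAx_c = 233380.00 in³, ΣAy_c = 240764.00 in³.
x_c = 233380.00/6092.00 = 38.31 in; y_c = 240764.00/6092.00 = 39.52 in.

x_c = 38.31 in, y_c = 39.52 in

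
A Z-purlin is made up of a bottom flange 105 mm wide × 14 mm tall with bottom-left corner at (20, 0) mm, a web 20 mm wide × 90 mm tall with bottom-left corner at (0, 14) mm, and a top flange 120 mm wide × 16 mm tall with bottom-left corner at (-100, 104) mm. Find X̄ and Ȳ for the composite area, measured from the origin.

bottom flange: A = 105 × 14 = 1470.00, centroid at (72.50, 7.00).
web: A = 20 × 90 = 1800.00, centroid at (10.00, 59.00).
top flange: A = 120 × 16 = 1920.00, centroid at (-40.00, 112.00).
ΣA = 5190.00 mm², ΣAX̄ = 47775.00 mm³, ΣAȲ = 331530.00 mm³.
X̄ = 47775.00/5190.00 = 9.21 mm; Ȳ = 331530.00/5190.00 = 63.88 mm.

X̄ = 9.21 mm, Ȳ = 63.88 mm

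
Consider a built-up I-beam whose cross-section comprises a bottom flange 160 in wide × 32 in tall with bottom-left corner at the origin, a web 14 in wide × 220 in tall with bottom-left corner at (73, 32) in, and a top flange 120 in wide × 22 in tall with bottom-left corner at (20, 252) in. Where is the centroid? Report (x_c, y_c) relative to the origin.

bottom flange: A = 160 × 32 = 5120.00, centroid at (80.00, 16.00).
web: A = 14 × 220 = 3080.00, centroid at (80.00, 142.00).
top flange: A = 120 × 22 = 2640.00, centroid at (80.00, 263.00).
ΣA = 10840.00 in²
ΣAx_c = (5120.00)(80.00) + (3080.00)(80.00) + (2640.00)(80.00) = 867200.00 in³
ΣAy_c = (5120.00)(16.00) + (3080.00)(142.00) + (2640.00)(263.00) = 1213600.00 in³
x_c = 867200.00 / 10840.00 = 80.00 in
y_c = 1213600.00 / 10840.00 = 111.96 in

x_c = 80.00 in, y_c = 111.96 in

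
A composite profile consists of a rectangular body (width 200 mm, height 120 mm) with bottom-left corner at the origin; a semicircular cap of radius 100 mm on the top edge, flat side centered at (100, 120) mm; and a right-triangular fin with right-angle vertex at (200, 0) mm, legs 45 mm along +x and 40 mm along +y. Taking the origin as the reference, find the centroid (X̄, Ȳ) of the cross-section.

rectangular body: A = 200 × 120 = 24000.00, centroid at (100.00, 60.00).
semicircular top: A = ½π·100² = 15707.96, centroid at (100.00, 162.44).
triangular fin: A = ½·45·40 = 900.00, centroid at (215.00, 13.33).
ΣA = 40607.96 mm², ΣAX̄ = 4164296.33 mm³, ΣAȲ = 4003622.26 mm³.
X̄ = 4164296.33/40607.96 = 102.55 mm; Ȳ = 4003622.26/40607.96 = 98.59 mm.

X̄ = 102.55 mm, Ȳ = 98.59 mm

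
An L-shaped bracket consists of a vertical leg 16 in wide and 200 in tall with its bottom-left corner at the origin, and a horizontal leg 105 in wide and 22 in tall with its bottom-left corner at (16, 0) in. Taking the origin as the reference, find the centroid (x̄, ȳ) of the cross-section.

x̄ = 33.36 in, ȳ = 62.69 in

Part | A | x̄ᵢ | ȳᵢ | A·x̄ᵢ | A·ȳᵢ
vertical leg | 3200.00 | 8.00 | 100.00 | 25600.00 | 320000.00
horizontal leg | 2310.00 | 68.50 | 11.00 | 158235.00 | 25410.00
Σ | 5510.00 |  |  | 183835.00 | 345410.00
x̄ = 183835.00 / 5510.00 = 33.36 in
ȳ = 345410.00 / 5510.00 = 62.69 in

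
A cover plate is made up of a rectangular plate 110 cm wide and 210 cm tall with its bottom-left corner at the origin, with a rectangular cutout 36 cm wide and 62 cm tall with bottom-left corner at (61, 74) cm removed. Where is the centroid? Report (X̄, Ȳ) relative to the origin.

plate: A = 110 × 210 = 23100.00, centroid at (55.00, 105.00).
hole: A = −(36 × 62) = -2232.00, centroid at (79.00, 105.00).
ΣA = 20868.00 cm²
ΣAX̄ = (23100.00)(55.00) + (-2232.00)(79.00) = 1094172.00 cm³
ΣAȲ = (23100.00)(105.00) + (-2232.00)(105.00) = 2191140.00 cm³
X̄ = 1094172.00 / 20868.00 = 52.43 cm
Ȳ = 2191140.00 / 20868.00 = 105.00 cm

X̄ = 52.43 cm, Ȳ = 105.00 cm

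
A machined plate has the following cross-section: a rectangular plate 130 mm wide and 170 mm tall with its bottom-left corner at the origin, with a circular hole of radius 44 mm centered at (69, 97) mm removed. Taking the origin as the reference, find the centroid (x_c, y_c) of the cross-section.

Part | A | x̄ᵢ | ȳᵢ | A·x̄ᵢ | A·ȳᵢ
plate | 22100.00 | 65.00 | 85.00 | 1436500.00 | 1878500.00
hole | -6082.12 | 69.00 | 97.00 | -419666.51 | -589965.97
Σ | 16017.88 |  |  | 1016833.49 | 1288534.03
x_c = 1016833.49 / 16017.88 = 63.48 mm
y_c = 1288534.03 / 16017.88 = 80.44 mm

x_c = 63.48 mm, y_c = 80.44 mm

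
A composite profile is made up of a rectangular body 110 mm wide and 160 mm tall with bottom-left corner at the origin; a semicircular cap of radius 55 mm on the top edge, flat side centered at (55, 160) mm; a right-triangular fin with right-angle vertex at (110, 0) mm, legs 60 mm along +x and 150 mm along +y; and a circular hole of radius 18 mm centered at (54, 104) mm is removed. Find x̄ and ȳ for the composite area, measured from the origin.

x̄ = 68.10 mm, ȳ = 92.84 mm

rectangular body: A = 110 × 160 = 17600.00, centroid at (55.00, 80.00).
semicircular top: A = ½π·55² = 4751.66, centroid at (55.00, 183.34).
triangular fin: A = ½·60·150 = 4500.00, centroid at (130.00, 50.00).
hole: A = −π·18² = -1017.88, centroid at (54.00, 104.00).
ΣA = 25833.78 mm²
ΣAx̄ = (17600.00)(55.00) + (4751.66)(55.00) + (4500.00)(130.00) + (-1017.88)(54.00) = 1759375.93 mm³
ΣAȳ = (17600.00)(80.00) + (4751.66)(183.34) + (4500.00)(50.00) + (-1017.88)(104.00) = 2398322.98 mm³
x̄ = 1759375.93 / 25833.78 = 68.10 mm
ȳ = 2398322.98 / 25833.78 = 92.84 mm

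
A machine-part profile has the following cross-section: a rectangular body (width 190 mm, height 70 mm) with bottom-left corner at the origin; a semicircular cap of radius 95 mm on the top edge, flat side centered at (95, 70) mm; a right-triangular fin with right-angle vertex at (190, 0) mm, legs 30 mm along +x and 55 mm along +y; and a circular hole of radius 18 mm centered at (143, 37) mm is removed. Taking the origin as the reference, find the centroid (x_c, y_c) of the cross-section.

rectangular body: A = 190 × 70 = 13300.00, centroid at (95.00, 35.00).
semicircular top: A = ½π·95² = 14176.44, centroid at (95.00, 110.32).
triangular fin: A = ½·30·55 = 825.00, centroid at (200.00, 18.33).
hole: A = −π·18² = -1017.88, centroid at (143.00, 37.00).
ΣA = 27283.56 mm²
ΣAx_c = (13300.00)(95.00) + (14176.44)(95.00) + (825.00)(200.00) + (-1017.88)(143.00) = 2629705.23 mm³
ΣAy_c = (13300.00)(35.00) + (14176.44)(110.32) + (825.00)(18.33) + (-1017.88)(37.00) = 2006897.50 mm³
x_c = 2629705.23 / 27283.56 = 96.38 mm
y_c = 2006897.50 / 27283.56 = 73.56 mm

x_c = 96.38 mm, y_c = 73.56 mm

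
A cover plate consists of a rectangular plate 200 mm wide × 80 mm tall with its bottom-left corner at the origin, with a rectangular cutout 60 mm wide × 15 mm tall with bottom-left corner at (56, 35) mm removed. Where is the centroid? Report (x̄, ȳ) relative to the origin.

Part | A | x̄ᵢ | ȳᵢ | A·x̄ᵢ | A·ȳᵢ
plate | 16000.00 | 100.00 | 40.00 | 1600000.00 | 640000.00
hole | -900.00 | 86.00 | 42.50 | -77400.00 | -38250.00
Σ | 15100.00 |  |  | 1522600.00 | 601750.00
x̄ = 1522600.00 / 15100.00 = 100.83 mm
ȳ = 601750.00 / 15100.00 = 39.85 mm

x̄ = 100.83 mm, ȳ = 39.85 mm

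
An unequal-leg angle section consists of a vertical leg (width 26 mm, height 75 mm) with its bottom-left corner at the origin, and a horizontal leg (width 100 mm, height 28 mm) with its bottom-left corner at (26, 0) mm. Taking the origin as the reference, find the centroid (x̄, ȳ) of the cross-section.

x̄ = 50.14 mm, ȳ = 23.65 mm

vertical leg: A = 26 × 75 = 1950.00, centroid at (13.00, 37.50).
horizontal leg: A = 100 × 28 = 2800.00, centroid at (76.00, 14.00).
ΣA = 4750.00 mm², ΣAx̄ = 238150.00 mm³, ΣAȳ = 112325.00 mm³.
x̄ = 238150.00/4750.00 = 50.14 mm; ȳ = 112325.00/4750.00 = 23.65 mm.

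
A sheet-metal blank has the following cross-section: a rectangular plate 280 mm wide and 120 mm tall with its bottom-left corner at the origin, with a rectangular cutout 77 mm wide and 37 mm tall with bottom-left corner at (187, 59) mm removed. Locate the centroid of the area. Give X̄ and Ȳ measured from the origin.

plate: A = 280 × 120 = 33600.00, centroid at (140.00, 60.00).
hole: A = −(77 × 37) = -2849.00, centroid at (225.50, 77.50).
ΣA = 30751.00 mm², ΣAX̄ = 4061550.50 mm³, ΣAȲ = 1795202.50 mm³.
X̄ = 4061550.50/30751.00 = 132.08 mm; Ȳ = 1795202.50/30751.00 = 58.38 mm.

X̄ = 132.08 mm, Ȳ = 58.38 mm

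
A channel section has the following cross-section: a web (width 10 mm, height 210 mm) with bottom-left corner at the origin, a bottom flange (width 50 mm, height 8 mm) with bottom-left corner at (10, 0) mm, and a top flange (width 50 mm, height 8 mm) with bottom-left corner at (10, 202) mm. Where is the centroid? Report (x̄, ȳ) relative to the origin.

Part | A | x̄ᵢ | ȳᵢ | A·x̄ᵢ | A·ȳᵢ
web | 2100.00 | 5.00 | 105.00 | 10500.00 | 220500.00
bottom flange | 400.00 | 35.00 | 4.00 | 14000.00 | 1600.00
top flange | 400.00 | 35.00 | 206.00 | 14000.00 | 82400.00
Σ | 2900.00 |  |  | 38500.00 | 304500.00
x̄ = 38500.00 / 2900.00 = 13.28 mm
ȳ = 304500.00 / 2900.00 = 105.00 mm

x̄ = 13.28 mm, ȳ = 105.00 mm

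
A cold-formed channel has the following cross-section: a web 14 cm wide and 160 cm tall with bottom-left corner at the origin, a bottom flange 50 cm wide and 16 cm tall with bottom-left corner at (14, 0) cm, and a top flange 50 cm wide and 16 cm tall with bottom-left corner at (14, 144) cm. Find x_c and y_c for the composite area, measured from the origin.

x_c = 20.33 cm, y_c = 80.00 cm

web: A = 14 × 160 = 2240.00, centroid at (7.00, 80.00).
bottom flange: A = 50 × 16 = 800.00, centroid at (39.00, 8.00).
top flange: A = 50 × 16 = 800.00, centroid at (39.00, 152.00).
ΣA = 3840.00 cm², ΣAx_c = 78080.00 cm³, ΣAy_c = 307200.00 cm³.
x_c = 78080.00/3840.00 = 20.33 cm; y_c = 307200.00/3840.00 = 80.00 cm.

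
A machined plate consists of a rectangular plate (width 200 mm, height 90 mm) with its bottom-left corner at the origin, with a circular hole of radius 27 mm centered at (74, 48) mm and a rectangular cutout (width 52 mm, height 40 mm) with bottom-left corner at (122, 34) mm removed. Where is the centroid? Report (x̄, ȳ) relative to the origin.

x̄ = 97.04 mm, ȳ = 43.12 mm

plate: A = 200 × 90 = 18000.00, centroid at (100.00, 45.00).
hole 1: A = −π·27² = -2290.22, centroid at (74.00, 48.00).
hole 2: A = −(52 × 40) = -2080.00, centroid at (148.00, 54.00).
ΣA = 13629.78 mm²
ΣAx̄ = (18000.00)(100.00) + (-2290.22)(74.00) + (-2080.00)(148.00) = 1322683.64 mm³
ΣAȳ = (18000.00)(45.00) + (-2290.22)(48.00) + (-2080.00)(54.00) = 587749.39 mm³
x̄ = 1322683.64 / 13629.78 = 97.04 mm
ȳ = 587749.39 / 13629.78 = 43.12 mm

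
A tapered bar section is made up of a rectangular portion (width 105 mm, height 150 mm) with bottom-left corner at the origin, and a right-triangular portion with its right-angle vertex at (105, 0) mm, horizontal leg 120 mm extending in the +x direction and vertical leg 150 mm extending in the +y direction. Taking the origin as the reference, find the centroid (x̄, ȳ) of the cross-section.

x̄ = 86.14 mm, ȳ = 65.91 mm

Part | A | x̄ᵢ | ȳᵢ | A·x̄ᵢ | A·ȳᵢ
rectangular portion | 15750.00 | 52.50 | 75.00 | 826875.00 | 1181250.00
triangular portion | 9000.00 | 145.00 | 50.00 | 1305000.00 | 450000.00
Σ | 24750.00 |  |  | 2131875.00 | 1631250.00
x̄ = 2131875.00 / 24750.00 = 86.14 mm
ȳ = 1631250.00 / 24750.00 = 65.91 mm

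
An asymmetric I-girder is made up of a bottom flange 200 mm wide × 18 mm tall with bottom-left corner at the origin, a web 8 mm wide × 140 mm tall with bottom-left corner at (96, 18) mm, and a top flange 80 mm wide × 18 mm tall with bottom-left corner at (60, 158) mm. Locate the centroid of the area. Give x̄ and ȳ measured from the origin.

Part | A | x̄ᵢ | ȳᵢ | A·x̄ᵢ | A·ȳᵢ
bottom flange | 3600.00 | 100.00 | 9.00 | 360000.00 | 32400.00
web | 1120.00 | 100.00 | 88.00 | 112000.00 | 98560.00
top flange | 1440.00 | 100.00 | 167.00 | 144000.00 | 240480.00
Σ | 6160.00 |  |  | 616000.00 | 371440.00
x̄ = 616000.00 / 6160.00 = 100.00 mm
ȳ = 371440.00 / 6160.00 = 60.30 mm

x̄ = 100.00 mm, ȳ = 60.30 mm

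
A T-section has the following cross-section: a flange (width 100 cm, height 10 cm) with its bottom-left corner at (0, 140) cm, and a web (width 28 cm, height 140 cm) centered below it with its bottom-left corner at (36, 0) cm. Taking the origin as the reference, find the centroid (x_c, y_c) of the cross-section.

Part | A | x̄ᵢ | ȳᵢ | A·x̄ᵢ | A·ȳᵢ
web | 3920.00 | 50.00 | 70.00 | 196000.00 | 274400.00
flange | 1000.00 | 50.00 | 145.00 | 50000.00 | 145000.00
Σ | 4920.00 |  |  | 246000.00 | 419400.00
x_c = 246000.00 / 4920.00 = 50.00 cm
y_c = 419400.00 / 4920.00 = 85.24 cm

x_c = 50.00 cm, y_c = 85.24 cm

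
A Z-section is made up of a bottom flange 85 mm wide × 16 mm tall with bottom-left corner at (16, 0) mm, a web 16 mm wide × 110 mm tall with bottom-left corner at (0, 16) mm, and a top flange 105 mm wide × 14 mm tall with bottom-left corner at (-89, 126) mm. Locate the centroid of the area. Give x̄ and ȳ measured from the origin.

x̄ = 8.71 mm, ȳ = 72.19 mm

bottom flange: A = 85 × 16 = 1360.00, centroid at (58.50, 8.00).
web: A = 16 × 110 = 1760.00, centroid at (8.00, 71.00).
top flange: A = 105 × 14 = 1470.00, centroid at (-36.50, 133.00).
ΣA = 4590.00 mm², ΣAx̄ = 39985.00 mm³, ΣAȳ = 331350.00 mm³.
x̄ = 39985.00/4590.00 = 8.71 mm; ȳ = 331350.00/4590.00 = 72.19 mm.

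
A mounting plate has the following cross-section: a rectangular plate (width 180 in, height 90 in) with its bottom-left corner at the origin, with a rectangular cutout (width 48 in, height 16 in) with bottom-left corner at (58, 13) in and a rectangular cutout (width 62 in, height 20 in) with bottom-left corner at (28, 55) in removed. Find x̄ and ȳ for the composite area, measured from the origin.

plate: A = 180 × 90 = 16200.00, centroid at (90.00, 45.00).
hole 1: A = −(48 × 16) = -768.00, centroid at (82.00, 21.00).
hole 2: A = −(62 × 20) = -1240.00, centroid at (59.00, 65.00).
ΣA = 14192.00 in², ΣAx̄ = 1321864.00 in³, ΣAȳ = 632272.00 in³.
x̄ = 1321864.00/14192.00 = 93.14 in; ȳ = 632272.00/14192.00 = 44.55 in.

x̄ = 93.14 in, ȳ = 44.55 in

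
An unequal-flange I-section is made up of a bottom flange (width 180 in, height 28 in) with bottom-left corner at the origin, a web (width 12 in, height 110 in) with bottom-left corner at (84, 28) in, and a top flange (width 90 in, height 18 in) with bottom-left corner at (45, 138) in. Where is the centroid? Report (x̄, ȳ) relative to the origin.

bottom flange: A = 180 × 28 = 5040.00, centroid at (90.00, 14.00).
web: A = 12 × 110 = 1320.00, centroid at (90.00, 83.00).
top flange: A = 90 × 18 = 1620.00, centroid at (90.00, 147.00).
ΣA = 7980.00 in², ΣAx̄ = 718200.00 in³, ΣAȳ = 418260.00 in³.
x̄ = 718200.00/7980.00 = 90.00 in; ȳ = 418260.00/7980.00 = 52.41 in.

x̄ = 90.00 in, ȳ = 52.41 in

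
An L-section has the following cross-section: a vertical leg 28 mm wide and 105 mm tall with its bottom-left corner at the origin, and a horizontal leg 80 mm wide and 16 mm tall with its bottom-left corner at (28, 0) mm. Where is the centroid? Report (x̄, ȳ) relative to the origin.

x̄ = 30.38 mm, ȳ = 39.00 mm

Part | A | x̄ᵢ | ȳᵢ | A·x̄ᵢ | A·ȳᵢ
vertical leg | 2940.00 | 14.00 | 52.50 | 41160.00 | 154350.00
horizontal leg | 1280.00 | 68.00 | 8.00 | 87040.00 | 10240.00
Σ | 4220.00 |  |  | 128200.00 | 164590.00
x̄ = 128200.00 / 4220.00 = 30.38 mm
ȳ = 164590.00 / 4220.00 = 39.00 mm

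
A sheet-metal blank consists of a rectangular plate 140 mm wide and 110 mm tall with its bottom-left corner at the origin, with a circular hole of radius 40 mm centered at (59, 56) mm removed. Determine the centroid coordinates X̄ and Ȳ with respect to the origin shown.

X̄ = 75.33 mm, Ȳ = 54.52 mm

Part | A | x̄ᵢ | ȳᵢ | A·x̄ᵢ | A·ȳᵢ
plate | 15400.00 | 70.00 | 55.00 | 1078000.00 | 847000.00
hole | -5026.55 | 59.00 | 56.00 | -296566.35 | -281486.70
Σ | 10373.45 |  |  | 781433.65 | 565513.30
X̄ = 781433.65 / 10373.45 = 75.33 mm
Ȳ = 565513.30 / 10373.45 = 54.52 mm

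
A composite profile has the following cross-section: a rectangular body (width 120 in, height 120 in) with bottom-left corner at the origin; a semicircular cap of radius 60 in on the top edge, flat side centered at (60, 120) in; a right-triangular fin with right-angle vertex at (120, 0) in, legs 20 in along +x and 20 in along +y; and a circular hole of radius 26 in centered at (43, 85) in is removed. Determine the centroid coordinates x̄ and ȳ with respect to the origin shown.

Part | A | x̄ᵢ | ȳᵢ | A·x̄ᵢ | A·ȳᵢ
rectangular body | 14400.00 | 60.00 | 60.00 | 864000.00 | 864000.00
semicircular top | 5654.87 | 60.00 | 145.46 | 339292.01 | 822584.01
triangular fin | 200.00 | 126.67 | 6.67 | 25333.33 | 1333.33
hole | -2123.72 | 43.00 | 85.00 | -91319.82 | -180515.91
Σ | 18131.15 |  |  | 1137305.52 | 1507401.43
x̄ = 1137305.52 / 18131.15 = 62.73 in
ȳ = 1507401.43 / 18131.15 = 83.14 in

x̄ = 62.73 in, ȳ = 83.14 in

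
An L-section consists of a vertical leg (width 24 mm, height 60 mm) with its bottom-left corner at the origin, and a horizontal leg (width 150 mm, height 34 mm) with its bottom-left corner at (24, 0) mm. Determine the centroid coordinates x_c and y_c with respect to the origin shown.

vertical leg: A = 24 × 60 = 1440.00, centroid at (12.00, 30.00).
horizontal leg: A = 150 × 34 = 5100.00, centroid at (99.00, 17.00).
ΣA = 6540.00 mm², ΣAx_c = 522180.00 mm³, ΣAy_c = 129900.00 mm³.
x_c = 522180.00/6540.00 = 79.84 mm; y_c = 129900.00/6540.00 = 19.86 mm.

x_c = 79.84 mm, y_c = 19.86 mm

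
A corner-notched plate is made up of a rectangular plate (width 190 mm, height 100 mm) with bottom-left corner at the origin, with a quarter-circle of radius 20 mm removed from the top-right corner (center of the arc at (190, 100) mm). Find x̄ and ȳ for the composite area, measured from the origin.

x̄ = 93.55 mm, ȳ = 49.30 mm

plate: A = 190 × 100 = 19000.00, centroid at (95.00, 50.00).
removed quarter-circle: A = −¼π·20² = -314.16, centroid at (181.51, 91.51).
ΣA = 18685.84 mm², ΣAx̄ = 1747976.41 mm³, ΣAȳ = 921250.74 mm³.
x̄ = 1747976.41/18685.84 = 93.55 mm; ȳ = 921250.74/18685.84 = 49.30 mm.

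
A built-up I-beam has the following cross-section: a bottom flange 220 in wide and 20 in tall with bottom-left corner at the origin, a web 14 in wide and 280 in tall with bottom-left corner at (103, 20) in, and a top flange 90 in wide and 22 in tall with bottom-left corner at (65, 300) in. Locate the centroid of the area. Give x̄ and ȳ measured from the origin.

bottom flange: A = 220 × 20 = 4400.00, centroid at (110.00, 10.00).
web: A = 14 × 280 = 3920.00, centroid at (110.00, 160.00).
top flange: A = 90 × 22 = 1980.00, centroid at (110.00, 311.00).
ΣA = 10300.00 in²
ΣAx̄ = (4400.00)(110.00) + (3920.00)(110.00) + (1980.00)(110.00) = 1133000.00 in³
ΣAȳ = (4400.00)(10.00) + (3920.00)(160.00) + (1980.00)(311.00) = 1286980.00 in³
x̄ = 1133000.00 / 10300.00 = 110.00 in
ȳ = 1286980.00 / 10300.00 = 124.95 in

x̄ = 110.00 in, ȳ = 124.95 in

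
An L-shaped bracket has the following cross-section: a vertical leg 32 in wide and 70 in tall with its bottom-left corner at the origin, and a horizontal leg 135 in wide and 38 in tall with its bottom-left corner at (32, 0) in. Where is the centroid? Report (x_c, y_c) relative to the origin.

vertical leg: A = 32 × 70 = 2240.00, centroid at (16.00, 35.00).
horizontal leg: A = 135 × 38 = 5130.00, centroid at (99.50, 19.00).
ΣA = 7370.00 in², ΣAx_c = 546275.00 in³, ΣAy_c = 175870.00 in³.
x_c = 546275.00/7370.00 = 74.12 in; y_c = 175870.00/7370.00 = 23.86 in.

x_c = 74.12 in, y_c = 23.86 in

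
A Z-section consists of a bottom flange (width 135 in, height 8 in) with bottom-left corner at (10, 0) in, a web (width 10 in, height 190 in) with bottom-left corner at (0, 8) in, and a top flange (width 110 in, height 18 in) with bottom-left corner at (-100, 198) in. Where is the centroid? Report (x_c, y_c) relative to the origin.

Part | A | x̄ᵢ | ȳᵢ | A·x̄ᵢ | A·ȳᵢ
bottom flange | 1080.00 | 77.50 | 4.00 | 83700.00 | 4320.00
web | 1900.00 | 5.00 | 103.00 | 9500.00 | 195700.00
top flange | 1980.00 | -45.00 | 207.00 | -89100.00 | 409860.00
Σ | 4960.00 |  |  | 4100.00 | 609880.00
x_c = 4100.00 / 4960.00 = 0.83 in
y_c = 609880.00 / 4960.00 = 122.96 in

x_c = 0.83 in, y_c = 122.96 in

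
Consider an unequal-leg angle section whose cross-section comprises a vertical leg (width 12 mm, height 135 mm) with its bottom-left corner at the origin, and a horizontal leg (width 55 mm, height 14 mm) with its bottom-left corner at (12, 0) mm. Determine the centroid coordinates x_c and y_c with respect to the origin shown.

vertical leg: A = 12 × 135 = 1620.00, centroid at (6.00, 67.50).
horizontal leg: A = 55 × 14 = 770.00, centroid at (39.50, 7.00).
ΣA = 2390.00 mm²
ΣAx_c = (1620.00)(6.00) + (770.00)(39.50) = 40135.00 mm³
ΣAy_c = (1620.00)(67.50) + (770.00)(7.00) = 114740.00 mm³
x_c = 40135.00 / 2390.00 = 16.79 mm
y_c = 114740.00 / 2390.00 = 48.01 mm

x_c = 16.79 mm, y_c = 48.01 mm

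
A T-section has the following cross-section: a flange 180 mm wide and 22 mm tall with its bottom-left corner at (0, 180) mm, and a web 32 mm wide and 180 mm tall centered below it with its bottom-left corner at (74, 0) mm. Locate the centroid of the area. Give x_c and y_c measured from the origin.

x_c = 90.00 mm, y_c = 131.15 mm

web: A = 32 × 180 = 5760.00, centroid at (90.00, 90.00).
flange: A = 180 × 22 = 3960.00, centroid at (90.00, 191.00).
ΣA = 9720.00 mm², ΣAx_c = 874800.00 mm³, ΣAy_c = 1274760.00 mm³.
x_c = 874800.00/9720.00 = 90.00 mm; y_c = 1274760.00/9720.00 = 131.15 mm.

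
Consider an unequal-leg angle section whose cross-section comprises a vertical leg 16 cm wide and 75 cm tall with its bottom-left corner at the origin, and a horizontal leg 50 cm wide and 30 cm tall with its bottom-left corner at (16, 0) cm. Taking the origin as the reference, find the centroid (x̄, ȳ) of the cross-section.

x̄ = 26.33 cm, ȳ = 25.00 cm

vertical leg: A = 16 × 75 = 1200.00, centroid at (8.00, 37.50).
horizontal leg: A = 50 × 30 = 1500.00, centroid at (41.00, 15.00).
ΣA = 2700.00 cm²
ΣAx̄ = (1200.00)(8.00) + (1500.00)(41.00) = 71100.00 cm³
ΣAȳ = (1200.00)(37.50) + (1500.00)(15.00) = 67500.00 cm³
x̄ = 71100.00 / 2700.00 = 26.33 cm
ȳ = 67500.00 / 2700.00 = 25.00 cm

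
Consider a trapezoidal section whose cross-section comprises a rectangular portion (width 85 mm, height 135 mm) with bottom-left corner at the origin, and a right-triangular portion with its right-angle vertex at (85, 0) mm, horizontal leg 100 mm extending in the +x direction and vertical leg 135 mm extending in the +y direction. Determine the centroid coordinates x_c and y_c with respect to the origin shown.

rectangular portion: A = 85 × 135 = 11475.00, centroid at (42.50, 67.50).
triangular portion: A = ½·100·135 = 6750.00, centroid at (118.33, 45.00).
ΣA = 18225.00 mm², ΣAx_c = 1286437.50 mm³, ΣAy_c = 1078312.50 mm³.
x_c = 1286437.50/18225.00 = 70.59 mm; y_c = 1078312.50/18225.00 = 59.17 mm.

x_c = 70.59 mm, y_c = 59.17 mm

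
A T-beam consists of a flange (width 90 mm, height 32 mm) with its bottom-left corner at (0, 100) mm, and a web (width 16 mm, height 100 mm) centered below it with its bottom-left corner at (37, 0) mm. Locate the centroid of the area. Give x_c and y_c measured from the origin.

web: A = 16 × 100 = 1600.00, centroid at (45.00, 50.00).
flange: A = 90 × 32 = 2880.00, centroid at (45.00, 116.00).
ΣA = 4480.00 mm²
ΣAx_c = (1600.00)(45.00) + (2880.00)(45.00) = 201600.00 mm³
ΣAy_c = (1600.00)(50.00) + (2880.00)(116.00) = 414080.00 mm³
x_c = 201600.00 / 4480.00 = 45.00 mm
y_c = 414080.00 / 4480.00 = 92.43 mm

x_c = 45.00 mm, y_c = 92.43 mm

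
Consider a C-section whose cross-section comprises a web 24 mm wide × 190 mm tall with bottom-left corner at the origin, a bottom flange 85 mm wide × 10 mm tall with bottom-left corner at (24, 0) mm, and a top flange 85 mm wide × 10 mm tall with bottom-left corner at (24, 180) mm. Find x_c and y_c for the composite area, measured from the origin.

x_c = 26.80 mm, y_c = 95.00 mm

web: A = 24 × 190 = 4560.00, centroid at (12.00, 95.00).
bottom flange: A = 85 × 10 = 850.00, centroid at (66.50, 5.00).
top flange: A = 85 × 10 = 850.00, centroid at (66.50, 185.00).
ΣA = 6260.00 mm²
ΣAx_c = (4560.00)(12.00) + (850.00)(66.50) + (850.00)(66.50) = 167770.00 mm³
ΣAy_c = (4560.00)(95.00) + (850.00)(5.00) + (850.00)(185.00) = 594700.00 mm³
x_c = 167770.00 / 6260.00 = 26.80 mm
y_c = 594700.00 / 6260.00 = 95.00 mm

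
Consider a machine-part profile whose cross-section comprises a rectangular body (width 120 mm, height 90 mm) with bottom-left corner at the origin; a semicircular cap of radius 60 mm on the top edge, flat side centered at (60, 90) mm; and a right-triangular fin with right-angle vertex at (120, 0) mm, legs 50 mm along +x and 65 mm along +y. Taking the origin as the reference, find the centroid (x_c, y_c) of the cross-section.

x_c = 66.89 mm, y_c = 64.94 mm

rectangular body: A = 120 × 90 = 10800.00, centroid at (60.00, 45.00).
semicircular top: A = ½π·60² = 5654.87, centroid at (60.00, 115.46).
triangular fin: A = ½·50·65 = 1625.00, centroid at (136.67, 21.67).
ΣA = 18079.87 mm²
ΣAx_c = (10800.00)(60.00) + (5654.87)(60.00) + (1625.00)(136.67) = 1209375.34 mm³
ΣAy_c = (10800.00)(45.00) + (5654.87)(115.46) + (1625.00)(21.67) = 1174146.34 mm³
x_c = 1209375.34 / 18079.87 = 66.89 mm
y_c = 1174146.34 / 18079.87 = 64.94 mm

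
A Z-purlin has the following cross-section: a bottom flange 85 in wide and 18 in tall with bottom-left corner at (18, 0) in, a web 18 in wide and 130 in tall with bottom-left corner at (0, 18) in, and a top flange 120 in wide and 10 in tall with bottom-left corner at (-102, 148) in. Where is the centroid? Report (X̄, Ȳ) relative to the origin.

X̄ = 12.47 in, Ȳ = 77.24 in

bottom flange: A = 85 × 18 = 1530.00, centroid at (60.50, 9.00).
web: A = 18 × 130 = 2340.00, centroid at (9.00, 83.00).
top flange: A = 120 × 10 = 1200.00, centroid at (-42.00, 153.00).
ΣA = 5070.00 in²
ΣAX̄ = (1530.00)(60.50) + (2340.00)(9.00) + (1200.00)(-42.00) = 63225.00 in³
ΣAȲ = (1530.00)(9.00) + (2340.00)(83.00) + (1200.00)(153.00) = 391590.00 in³
X̄ = 63225.00 / 5070.00 = 12.47 in
Ȳ = 391590.00 / 5070.00 = 77.24 in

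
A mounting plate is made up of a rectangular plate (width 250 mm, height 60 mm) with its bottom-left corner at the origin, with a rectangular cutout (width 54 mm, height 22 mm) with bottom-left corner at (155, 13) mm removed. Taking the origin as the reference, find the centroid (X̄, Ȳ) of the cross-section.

Part | A | x̄ᵢ | ȳᵢ | A·x̄ᵢ | A·ȳᵢ
plate | 15000.00 | 125.00 | 30.00 | 1875000.00 | 450000.00
hole | -1188.00 | 182.00 | 24.00 | -216216.00 | -28512.00
Σ | 13812.00 |  |  | 1658784.00 | 421488.00
X̄ = 1658784.00 / 13812.00 = 120.10 mm
Ȳ = 421488.00 / 13812.00 = 30.52 mm

X̄ = 120.10 mm, Ȳ = 30.52 mm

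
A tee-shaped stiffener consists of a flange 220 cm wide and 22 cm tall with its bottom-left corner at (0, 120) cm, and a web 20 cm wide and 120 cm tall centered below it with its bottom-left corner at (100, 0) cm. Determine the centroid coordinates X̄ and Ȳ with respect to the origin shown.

web: A = 20 × 120 = 2400.00, centroid at (110.00, 60.00).
flange: A = 220 × 22 = 4840.00, centroid at (110.00, 131.00).
ΣA = 7240.00 cm²
ΣAX̄ = (2400.00)(110.00) + (4840.00)(110.00) = 796400.00 cm³
ΣAȲ = (2400.00)(60.00) + (4840.00)(131.00) = 778040.00 cm³
X̄ = 796400.00 / 7240.00 = 110.00 cm
Ȳ = 778040.00 / 7240.00 = 107.46 cm

X̄ = 110.00 cm, Ȳ = 107.46 cm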